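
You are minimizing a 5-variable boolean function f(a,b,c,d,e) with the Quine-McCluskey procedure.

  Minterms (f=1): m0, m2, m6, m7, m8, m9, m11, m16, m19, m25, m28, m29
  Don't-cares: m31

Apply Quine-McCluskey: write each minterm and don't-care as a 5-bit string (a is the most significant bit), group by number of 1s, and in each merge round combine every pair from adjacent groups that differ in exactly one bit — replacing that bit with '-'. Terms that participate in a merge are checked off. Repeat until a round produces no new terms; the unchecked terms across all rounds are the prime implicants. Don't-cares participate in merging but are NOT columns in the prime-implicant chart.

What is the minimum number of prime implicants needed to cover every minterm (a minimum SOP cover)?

8

size-2^0 implicants → 00000(✓)  00010(✓)  00110(✓)  00111(✓)  01000(✓)  01001(✓)  01011(✓)  10000(✓)  10011  11001(✓)  11100(✓)  11101(✓)  11111(✓)
size-2^1 implicants → -0000  -1001  0-000  00-10  000-0  0011-  010-1  0100-  11-01  111-1  1110-
Unchecked terms (primes): -0000, -1001, 0-000, 00-10, 000-0, 0011-, 010-1, 0100-, 10011, 11-01, 111-1, 1110-
Minterm coverage:
  m0 ⊆ -0000,0-000,000-0
  m2 ⊆ 00-10,000-0
  m6 ⊆ 00-10,0011-
  m7 ⊆ 0011- [E]
  m8 ⊆ 0-000,0100-
  m9 ⊆ -1001,010-1,0100-
  m11 ⊆ 010-1 [E]
  m16 ⊆ -0000 [E]
  m19 ⊆ 10011 [E]
  m25 ⊆ -1001,11-01
  m28 ⊆ 1110- [E]
  m29 ⊆ 11-01,111-1,1110-
E = {-0000, 0011-, 010-1, 10011, 1110-}
Petrick residual → -1001, 0-000, 00-10
Cover = b'c'd'e' + bc'd'e + a'c'd'e' + a'b'de' + a'b'cd + a'bc'e + ab'c'de + abcd'  |cover|=8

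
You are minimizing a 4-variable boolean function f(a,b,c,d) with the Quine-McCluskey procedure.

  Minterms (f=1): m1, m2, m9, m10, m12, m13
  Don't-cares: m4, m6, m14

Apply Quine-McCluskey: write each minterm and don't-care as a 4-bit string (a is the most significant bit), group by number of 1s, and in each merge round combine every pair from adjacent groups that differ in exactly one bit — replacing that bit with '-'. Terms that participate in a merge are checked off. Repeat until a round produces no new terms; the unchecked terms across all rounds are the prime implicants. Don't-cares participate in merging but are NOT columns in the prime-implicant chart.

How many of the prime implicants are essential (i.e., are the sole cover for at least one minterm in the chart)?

size-2^0 implicants → 0001(✓)  0010(✓)  0100(✓)  0110(✓)  1001(✓)  1010(✓)  1100(✓)  1101(✓)  1110(✓)
size-2^1 implicants → -001  -010(✓)  -100(✓)  -110(✓)  0-10(✓)  01-0(✓)  1-01  1-10(✓)  11-0(✓)  110-
size-2^2 implicants → --10  -1-0
Unchecked terms (primes): --10, -001, -1-0, 1-01, 110-
Minterm coverage:
  m1 ⊆ -001 [E]
  m2 ⊆ --10 [E]
  m9 ⊆ -001,1-01
  m10 ⊆ --10 [E]
  m12 ⊆ -1-0,110-
  m13 ⊆ 1-01,110-
E = {--10, -001}

2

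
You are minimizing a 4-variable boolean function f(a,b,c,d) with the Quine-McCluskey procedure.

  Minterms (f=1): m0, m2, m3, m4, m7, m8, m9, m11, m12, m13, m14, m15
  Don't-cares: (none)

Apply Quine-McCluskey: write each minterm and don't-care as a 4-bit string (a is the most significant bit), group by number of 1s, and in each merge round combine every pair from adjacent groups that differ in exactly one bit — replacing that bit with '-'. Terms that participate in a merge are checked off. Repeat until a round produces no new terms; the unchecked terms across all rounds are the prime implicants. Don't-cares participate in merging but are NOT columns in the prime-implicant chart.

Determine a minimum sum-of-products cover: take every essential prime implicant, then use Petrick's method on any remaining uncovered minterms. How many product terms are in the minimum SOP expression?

[col 0] 0000*, 0010*, 0011*, 0100*, 0111*, 1000*, 1001*, 1011*, 1100*, 1101*, 1110*, 1111*
[col 1] -000*, -011*, -100*, -111*, 0-00*, 0-11*, 00-0, 001-, 1-00*, 1-01*, 1-11*, 10-1*, 100-*, 11-0*, 11-1*, 110-*, 111-*
[col 2] --00, --11, 1--1, 1-0-, 11--
Prime implicants: --00, --11, 00-0, 001-, 1--1, 1-0-, 11--
PI chart (minterm → PIs covering it):
  0 | --00,00-0
  2 | 00-0,001-
  3 | --11,001-
  4 | --00  (sole → essential)
  7 | --11  (sole → essential)
  8 | --00,1-0-
  9 | 1--1,1-0-
  11 | --11,1--1
  12 | --00,1-0-,11--
  13 | 1--1,1-0-,11--
  14 | 11--  (sole → essential)
  15 | --11,1--1,11--
Essential prime implicants: --00, --11, 11--
Petrick residual → 00-0, 1--1
Minimum SOP uses 5 PIs: c'd' + cd + a'b'd' + ad + ab

5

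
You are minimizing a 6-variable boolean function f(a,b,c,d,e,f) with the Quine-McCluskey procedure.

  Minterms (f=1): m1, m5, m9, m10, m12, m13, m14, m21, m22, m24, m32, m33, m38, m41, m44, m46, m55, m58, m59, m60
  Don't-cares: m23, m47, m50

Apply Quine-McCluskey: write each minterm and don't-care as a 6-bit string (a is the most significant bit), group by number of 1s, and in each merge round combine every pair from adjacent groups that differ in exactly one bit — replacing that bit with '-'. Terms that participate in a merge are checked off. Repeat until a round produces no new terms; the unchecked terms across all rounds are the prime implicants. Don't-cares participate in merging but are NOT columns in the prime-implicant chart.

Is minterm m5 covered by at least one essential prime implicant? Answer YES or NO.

Round 0: 000001✓ 000101✓ 001001✓ 001010✓ 001100✓ 001101✓ 001110✓ 010101✓ 010110✓ 010111✓ 011000 100000✓ 100001✓ 100110✓ 101001✓ 101100✓ 101110✓ 101111✓ 110010✓ 110111✓ 111010✓ 111011✓ 111100✓
Round 1: -00001✓ -01001✓ -01100✓ -01110✓ -10111 0-0101 00-001✓ 00-101✓ 000-01✓ 001-01✓ 001-10 0011-0✓ 00110- 0101-1 01011- 1-1100 10-001✓ 10-110 10000- 1011-0✓ 10111- 11-010 11101-
Round 2: -0-001 -011-0 00--01
PIs = {-0-001, -011-0, -10111, 0-0101, 00--01, 001-10, 00110-, 0101-1, 01011-, 011000, 1-1100, 10-110, 10000-, 10111-, 11-010, 11101-}
Coverage chart:
  m1: -0-001,00--01
  m5: 0-0101,00--01
  m9: -0-001,00--01
  m10: 001-10 ←essential
  m12: -011-0,00110-
  m13: 00--01,00110-
  m14: -011-0,001-10
  m21: 0-0101,0101-1
  m22: 01011- ←essential
  m24: 011000 ←essential
  m32: 10000- ←essential
  m33: -0-001,10000-
  m38: 10-110 ←essential
  m41: -0-001 ←essential
  m44: -011-0,1-1100
  m46: -011-0,10-110,10111-
  m55: -10111 ←essential
  m58: 11-010,11101-
  m59: 11101- ←essential
  m60: 1-1100 ←essential
Essential: -0-001, -10111, 001-10, 01011-, 011000, 1-1100, 10-110, 10000-, 11101-

NO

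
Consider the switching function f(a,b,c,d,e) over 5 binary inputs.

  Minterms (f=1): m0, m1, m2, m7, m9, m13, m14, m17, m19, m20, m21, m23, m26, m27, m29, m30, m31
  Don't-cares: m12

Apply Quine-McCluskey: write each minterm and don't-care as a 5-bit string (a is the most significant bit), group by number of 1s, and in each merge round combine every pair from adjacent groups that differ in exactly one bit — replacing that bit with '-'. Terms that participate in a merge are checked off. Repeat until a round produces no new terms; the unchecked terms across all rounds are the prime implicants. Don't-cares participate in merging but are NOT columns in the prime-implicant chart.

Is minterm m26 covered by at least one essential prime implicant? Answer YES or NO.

YES

size-2^0 implicants → 00000(✓)  00001(✓)  00010(✓)  00111(✓)  01001(✓)  01100(✓)  01101(✓)  01110(✓)  10001(✓)  10011(✓)  10100(✓)  10101(✓)  10111(✓)  11010(✓)  11011(✓)  11101(✓)  11110(✓)  11111(✓)
size-2^1 implicants → -0001  -0111  -1101  -1110  0-001  000-0  0000-  01-01  011-0  0110-  1-011(✓)  1-101(✓)  1-111(✓)  10-01(✓)  10-11(✓)  100-1(✓)  101-1(✓)  1010-  11-10(✓)  11-11(✓)  1101-(✓)  111-1(✓)  1111-(✓)
size-2^2 implicants → 1--11  1-1-1  10--1  11-1-
Unchecked terms (primes): -0001, -0111, -1101, -1110, 0-001, 000-0, 0000-, 01-01, 011-0, 0110-, 1--11, 1-1-1, 10--1, 1010-, 11-1-
Minterm coverage:
  m0 ⊆ 000-0,0000-
  m1 ⊆ -0001,0-001,0000-
  m2 ⊆ 000-0 [E]
  m7 ⊆ -0111 [E]
  m9 ⊆ 0-001,01-01
  m13 ⊆ -1101,01-01,0110-
  m14 ⊆ -1110,011-0
  m17 ⊆ -0001,10--1
  m19 ⊆ 1--11,10--1
  m20 ⊆ 1010- [E]
  m21 ⊆ 1-1-1,10--1,1010-
  m23 ⊆ -0111,1--11,1-1-1,10--1
  m26 ⊆ 11-1- [E]
  m27 ⊆ 1--11,11-1-
  m29 ⊆ -1101,1-1-1
  m30 ⊆ -1110,11-1-
  m31 ⊆ 1--11,1-1-1,11-1-
E = {-0111, 000-0, 1010-, 11-1-}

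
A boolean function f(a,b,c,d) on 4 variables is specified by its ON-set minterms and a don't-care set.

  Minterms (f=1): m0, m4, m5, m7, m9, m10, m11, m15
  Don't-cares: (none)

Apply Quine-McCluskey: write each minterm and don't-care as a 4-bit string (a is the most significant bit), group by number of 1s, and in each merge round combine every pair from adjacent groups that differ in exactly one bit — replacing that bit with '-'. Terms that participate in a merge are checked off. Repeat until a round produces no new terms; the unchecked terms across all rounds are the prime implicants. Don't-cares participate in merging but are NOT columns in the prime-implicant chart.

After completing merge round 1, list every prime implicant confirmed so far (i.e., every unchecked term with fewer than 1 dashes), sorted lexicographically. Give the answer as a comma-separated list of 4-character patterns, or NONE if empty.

Round 0: 0000✓ 0100✓ 0101✓ 0111✓ 1001✓ 1010✓ 1011✓ 1111✓
Round 1: -111 0-00 01-1 010- 1-11 10-1 101-
PIs = {-111, 0-00, 01-1, 010-, 1-11, 10-1, 101-}

NONE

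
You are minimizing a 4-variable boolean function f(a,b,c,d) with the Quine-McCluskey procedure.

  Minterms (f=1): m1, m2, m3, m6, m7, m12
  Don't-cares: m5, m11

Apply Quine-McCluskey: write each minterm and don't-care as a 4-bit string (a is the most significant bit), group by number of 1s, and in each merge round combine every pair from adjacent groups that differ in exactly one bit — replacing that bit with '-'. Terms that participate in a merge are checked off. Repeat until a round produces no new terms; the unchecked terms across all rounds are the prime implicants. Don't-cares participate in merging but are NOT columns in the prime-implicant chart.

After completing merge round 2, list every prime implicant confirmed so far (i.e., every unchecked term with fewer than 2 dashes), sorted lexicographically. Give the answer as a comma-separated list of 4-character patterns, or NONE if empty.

-011, 1100

size-2^0 implicants → 0001(✓)  0010(✓)  0011(✓)  0101(✓)  0110(✓)  0111(✓)  1011(✓)  1100
size-2^1 implicants → -011  0-01(✓)  0-10(✓)  0-11(✓)  00-1(✓)  001-(✓)  01-1(✓)  011-(✓)
size-2^2 implicants → 0--1  0-1-
Unchecked terms (primes): -011, 0--1, 0-1-, 1100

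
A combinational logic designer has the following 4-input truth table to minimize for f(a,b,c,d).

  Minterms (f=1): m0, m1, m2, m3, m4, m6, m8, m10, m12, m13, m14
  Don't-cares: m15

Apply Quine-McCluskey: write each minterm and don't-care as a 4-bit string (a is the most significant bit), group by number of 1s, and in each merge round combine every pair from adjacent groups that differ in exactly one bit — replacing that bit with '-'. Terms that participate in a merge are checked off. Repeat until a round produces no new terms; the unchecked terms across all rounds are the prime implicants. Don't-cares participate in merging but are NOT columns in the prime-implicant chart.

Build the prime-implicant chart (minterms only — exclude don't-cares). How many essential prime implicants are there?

3

[col 0] 0000*, 0001*, 0010*, 0011*, 0100*, 0110*, 1000*, 1010*, 1100*, 1101*, 1110*, 1111*
[col 1] -000*, -010*, -100*, -110*, 0-00*, 0-10*, 00-0*, 00-1*, 000-*, 001-*, 01-0*, 1-00*, 1-10*, 10-0*, 11-0*, 11-1*, 110-*, 111-*
[col 2] --00*, --10*, -0-0*, -1-0*, 0--0*, 00--, 1--0*, 11--
[col 3] ---0
Prime implicants: ---0, 00--, 11--
PI chart (minterm → PIs covering it):
  0 | ---0,00--
  1 | 00--  (sole → essential)
  2 | ---0,00--
  3 | 00--  (sole → essential)
  4 | ---0  (sole → essential)
  6 | ---0  (sole → essential)
  8 | ---0  (sole → essential)
  10 | ---0  (sole → essential)
  12 | ---0,11--
  13 | 11--  (sole → essential)
  14 | ---0,11--
Essential prime implicants: ---0, 00--, 11--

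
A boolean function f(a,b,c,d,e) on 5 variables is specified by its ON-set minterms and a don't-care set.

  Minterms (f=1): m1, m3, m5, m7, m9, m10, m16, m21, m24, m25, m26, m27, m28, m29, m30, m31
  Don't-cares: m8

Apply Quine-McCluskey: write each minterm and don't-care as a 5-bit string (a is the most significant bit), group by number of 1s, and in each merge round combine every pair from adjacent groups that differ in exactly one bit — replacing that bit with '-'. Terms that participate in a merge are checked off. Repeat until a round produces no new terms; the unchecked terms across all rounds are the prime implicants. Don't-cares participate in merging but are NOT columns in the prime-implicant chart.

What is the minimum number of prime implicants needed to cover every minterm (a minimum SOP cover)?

Round 0: 00001✓ 00011✓ 00101✓ 00111✓ 01000✓ 01001✓ 01010✓ 10000✓ 10101✓ 11000✓ 11001✓ 11010✓ 11011✓ 11100✓ 11101✓ 11110✓ 11111✓
Round 1: -0101 -1000✓ -1001✓ -1010✓ 0-001 00-01✓ 00-11✓ 000-1✓ 001-1✓ 010-0✓ 0100-✓ 1-000 1-101 11-00✓ 11-01✓ 11-10✓ 11-11✓ 110-0✓ 110-1✓ 1100-✓ 1101-✓ 111-0✓ 111-1✓ 1110-✓ 1111-✓
Round 2: -10-0 -100- 00--1 11--0✓ 11--1✓ 11-0-✓ 11-1-✓ 110--✓ 111--✓
Round 3: 11---
PIs = {-0101, -10-0, -100-, 0-001, 00--1, 1-000, 1-101, 11---}
Coverage chart:
  m1: 0-001,00--1
  m3: 00--1 ←essential
  m5: -0101,00--1
  m7: 00--1 ←essential
  m9: -100-,0-001
  m10: -10-0 ←essential
  m16: 1-000 ←essential
  m21: -0101,1-101
  m24: -10-0,-100-,1-000,11---
  m25: -100-,11---
  m26: -10-0,11---
  m27: 11--- ←essential
  m28: 11--- ←essential
  m29: 1-101,11---
  m30: 11--- ←essential
  m31: 11--- ←essential
Essential: -10-0, 00--1, 1-000, 11---
Petrick residual → -0101, -100-
Min cover (6 terms): b'cd'e + bc'e' + bc'd' + a'b'e + ac'd'e' + ab

6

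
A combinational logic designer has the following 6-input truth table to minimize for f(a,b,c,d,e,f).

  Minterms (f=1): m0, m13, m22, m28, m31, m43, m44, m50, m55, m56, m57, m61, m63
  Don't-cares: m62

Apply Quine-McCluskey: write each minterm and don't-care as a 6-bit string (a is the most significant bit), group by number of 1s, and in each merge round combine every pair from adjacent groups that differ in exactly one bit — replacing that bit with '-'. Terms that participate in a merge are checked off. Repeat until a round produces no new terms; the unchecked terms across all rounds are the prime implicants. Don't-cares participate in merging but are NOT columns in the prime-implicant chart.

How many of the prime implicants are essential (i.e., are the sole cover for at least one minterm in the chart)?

10

[col 0] 000000, 001101, 010110, 011100, 011111*, 101011, 101100, 110010, 110111*, 111000*, 111001*, 111101*, 111110*, 111111*
[col 1] -11111, 11-111, 111-01, 11100-, 1111-1, 11111-
Prime implicants: -11111, 000000, 001101, 010110, 011100, 101011, 101100, 11-111, 110010, 111-01, 11100-, 1111-1, 11111-
PI chart (minterm → PIs covering it):
  0 | 000000  (sole → essential)
  13 | 001101  (sole → essential)
  22 | 010110  (sole → essential)
  28 | 011100  (sole → essential)
  31 | -11111  (sole → essential)
  43 | 101011  (sole → essential)
  44 | 101100  (sole → essential)
  50 | 110010  (sole → essential)
  55 | 11-111  (sole → essential)
  56 | 11100-  (sole → essential)
  57 | 111-01,11100-
  61 | 111-01,1111-1
  63 | -11111,11-111,1111-1,11111-
Essential prime implicants: -11111, 000000, 001101, 010110, 011100, 101011, 101100, 11-111, 110010, 11100-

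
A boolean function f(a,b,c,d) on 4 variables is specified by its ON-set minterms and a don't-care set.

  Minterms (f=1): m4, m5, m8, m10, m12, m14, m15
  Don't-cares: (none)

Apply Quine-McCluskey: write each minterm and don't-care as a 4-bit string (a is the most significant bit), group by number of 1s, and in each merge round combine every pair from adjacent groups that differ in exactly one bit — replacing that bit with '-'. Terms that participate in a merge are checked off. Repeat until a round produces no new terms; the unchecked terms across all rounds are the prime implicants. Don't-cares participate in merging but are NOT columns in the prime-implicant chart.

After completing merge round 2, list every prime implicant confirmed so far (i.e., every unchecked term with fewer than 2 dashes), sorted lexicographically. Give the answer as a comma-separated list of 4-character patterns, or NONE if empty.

Round 0: 0100✓ 0101✓ 1000✓ 1010✓ 1100✓ 1110✓ 1111✓
Round 1: -100 010- 1-00✓ 1-10✓ 10-0✓ 11-0✓ 111-
Round 2: 1--0
PIs = {-100, 010-, 1--0, 111-}

-100, 010-, 111-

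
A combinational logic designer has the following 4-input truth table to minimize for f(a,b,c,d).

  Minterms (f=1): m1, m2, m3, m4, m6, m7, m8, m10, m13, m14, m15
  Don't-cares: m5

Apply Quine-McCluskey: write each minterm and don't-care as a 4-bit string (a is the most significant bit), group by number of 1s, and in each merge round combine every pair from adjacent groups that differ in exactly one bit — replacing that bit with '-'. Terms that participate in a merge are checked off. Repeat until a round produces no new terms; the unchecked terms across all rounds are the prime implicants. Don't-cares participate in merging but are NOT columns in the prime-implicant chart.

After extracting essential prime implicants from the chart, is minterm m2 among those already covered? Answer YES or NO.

size-2^0 implicants → 0001(✓)  0010(✓)  0011(✓)  0100(✓)  0101(✓)  0110(✓)  0111(✓)  1000(✓)  1010(✓)  1101(✓)  1110(✓)  1111(✓)
size-2^1 implicants → -010(✓)  -101(✓)  -110(✓)  -111(✓)  0-01(✓)  0-10(✓)  0-11(✓)  00-1(✓)  001-(✓)  01-0(✓)  01-1(✓)  010-(✓)  011-(✓)  1-10(✓)  10-0  11-1(✓)  111-(✓)
size-2^2 implicants → --10  -1-1  -11-  0--1  0-1-  01--
Unchecked terms (primes): --10, -1-1, -11-, 0--1, 0-1-, 01--, 10-0
Minterm coverage:
  m1 ⊆ 0--1 [E]
  m2 ⊆ --10,0-1-
  m3 ⊆ 0--1,0-1-
  m4 ⊆ 01-- [E]
  m6 ⊆ --10,-11-,0-1-,01--
  m7 ⊆ -1-1,-11-,0--1,0-1-,01--
  m8 ⊆ 10-0 [E]
  m10 ⊆ --10,10-0
  m13 ⊆ -1-1 [E]
  m14 ⊆ --10,-11-
  m15 ⊆ -1-1,-11-
E = {-1-1, 0--1, 01--, 10-0}

NO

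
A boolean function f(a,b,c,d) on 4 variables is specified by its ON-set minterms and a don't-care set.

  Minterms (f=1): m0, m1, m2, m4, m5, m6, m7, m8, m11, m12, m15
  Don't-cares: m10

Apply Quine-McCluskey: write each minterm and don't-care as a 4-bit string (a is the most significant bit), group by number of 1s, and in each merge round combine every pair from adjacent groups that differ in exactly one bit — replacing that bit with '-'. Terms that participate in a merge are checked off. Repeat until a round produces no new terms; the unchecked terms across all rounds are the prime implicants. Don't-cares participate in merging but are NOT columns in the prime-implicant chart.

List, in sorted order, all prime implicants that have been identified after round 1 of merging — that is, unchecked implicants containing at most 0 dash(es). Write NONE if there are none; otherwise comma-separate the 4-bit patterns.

NONE

Round 0: 0000✓ 0001✓ 0010✓ 0100✓ 0101✓ 0110✓ 0111✓ 1000✓ 1010✓ 1011✓ 1100✓ 1111✓
Round 1: -000✓ -010✓ -100✓ -111 0-00✓ 0-01✓ 0-10✓ 00-0✓ 000-✓ 01-0✓ 01-1✓ 010-✓ 011-✓ 1-00✓ 1-11 10-0✓ 101-
Round 2: --00 -0-0 0--0 0-0- 01--
PIs = {--00, -0-0, -111, 0--0, 0-0-, 01--, 1-11, 101-}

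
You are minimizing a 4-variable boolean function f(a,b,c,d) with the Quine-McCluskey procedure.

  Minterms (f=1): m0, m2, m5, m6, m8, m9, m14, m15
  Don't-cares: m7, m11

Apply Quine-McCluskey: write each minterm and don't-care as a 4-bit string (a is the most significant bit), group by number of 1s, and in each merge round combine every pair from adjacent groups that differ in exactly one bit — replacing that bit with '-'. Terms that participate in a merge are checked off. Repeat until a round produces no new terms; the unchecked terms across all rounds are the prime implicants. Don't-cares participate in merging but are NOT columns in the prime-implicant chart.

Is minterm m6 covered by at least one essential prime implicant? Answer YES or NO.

YES

size-2^0 implicants → 0000(✓)  0010(✓)  0101(✓)  0110(✓)  0111(✓)  1000(✓)  1001(✓)  1011(✓)  1110(✓)  1111(✓)
size-2^1 implicants → -000  -110(✓)  -111(✓)  0-10  00-0  01-1  011-(✓)  1-11  10-1  100-  111-(✓)
size-2^2 implicants → -11-
Unchecked terms (primes): -000, -11-, 0-10, 00-0, 01-1, 1-11, 10-1, 100-
Minterm coverage:
  m0 ⊆ -000,00-0
  m2 ⊆ 0-10,00-0
  m5 ⊆ 01-1 [E]
  m6 ⊆ -11-,0-10
  m8 ⊆ -000,100-
  m9 ⊆ 10-1,100-
  m14 ⊆ -11- [E]
  m15 ⊆ -11-,1-11
E = {-11-, 01-1}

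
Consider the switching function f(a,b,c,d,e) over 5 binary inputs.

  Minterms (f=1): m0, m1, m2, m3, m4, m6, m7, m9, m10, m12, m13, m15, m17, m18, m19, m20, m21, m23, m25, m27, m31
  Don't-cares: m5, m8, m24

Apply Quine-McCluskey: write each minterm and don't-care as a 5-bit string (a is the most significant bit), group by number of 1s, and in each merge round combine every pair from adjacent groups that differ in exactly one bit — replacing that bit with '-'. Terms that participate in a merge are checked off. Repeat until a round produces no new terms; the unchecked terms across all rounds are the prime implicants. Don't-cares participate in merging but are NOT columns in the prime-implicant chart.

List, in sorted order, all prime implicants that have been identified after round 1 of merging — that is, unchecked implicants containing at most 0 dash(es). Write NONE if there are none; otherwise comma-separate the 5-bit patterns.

NONE

size-2^0 implicants → 00000(✓)  00001(✓)  00010(✓)  00011(✓)  00100(✓)  00101(✓)  00110(✓)  00111(✓)  01000(✓)  01001(✓)  01010(✓)  01100(✓)  01101(✓)  01111(✓)  10001(✓)  10010(✓)  10011(✓)  10100(✓)  10101(✓)  10111(✓)  11000(✓)  11001(✓)  11011(✓)  11111(✓)
size-2^1 implicants → -0001(✓)  -0010(✓)  -0011(✓)  -0100(✓)  -0101(✓)  -0111(✓)  -1000(✓)  -1001(✓)  -1111(✓)  0-000(✓)  0-001(✓)  0-010(✓)  0-100(✓)  0-101(✓)  0-111(✓)  00-00(✓)  00-01(✓)  00-10(✓)  00-11(✓)  000-0(✓)  000-1(✓)  0000-(✓)  0001-(✓)  001-0(✓)  001-1(✓)  0010-(✓)  0011-(✓)  01-00(✓)  01-01(✓)  010-0(✓)  0100-(✓)  011-1(✓)  0110-(✓)  1-001(✓)  1-011(✓)  1-111(✓)  10-01(✓)  10-11(✓)  100-1(✓)  1001-(✓)  101-1(✓)  1010-(✓)  11-11(✓)  110-1(✓)  1100-(✓)
size-2^2 implicants → --001  --111  -0-01(✓)  -0-11(✓)  -00-1(✓)  -001-  -01-1(✓)  -010-  -100-  0--00(✓)  0--01(✓)  0-0-0  0-00-(✓)  0-1-1  0-10-(✓)  00--0(✓)  00--1(✓)  00-0-(✓)  00-1-(✓)  000--(✓)  001--(✓)  01-0-(✓)  1--11  1-0-1  10--1(✓)
size-2^3 implicants → -0--1  0--0-  00---
Unchecked terms (primes): --001, --111, -0--1, -001-, -010-, -100-, 0--0-, 0-0-0, 0-1-1, 00---, 1--11, 1-0-1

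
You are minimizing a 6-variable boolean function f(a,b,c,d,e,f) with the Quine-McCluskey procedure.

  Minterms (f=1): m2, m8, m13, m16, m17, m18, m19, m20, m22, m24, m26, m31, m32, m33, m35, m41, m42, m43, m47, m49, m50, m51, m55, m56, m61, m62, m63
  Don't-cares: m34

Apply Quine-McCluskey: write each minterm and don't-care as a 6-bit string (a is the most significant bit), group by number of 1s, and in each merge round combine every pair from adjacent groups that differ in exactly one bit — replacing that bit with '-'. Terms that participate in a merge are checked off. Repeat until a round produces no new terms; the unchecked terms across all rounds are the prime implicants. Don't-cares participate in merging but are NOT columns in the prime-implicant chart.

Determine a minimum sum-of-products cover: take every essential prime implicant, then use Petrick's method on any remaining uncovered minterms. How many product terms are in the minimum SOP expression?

15

Round 0: 000010✓ 001000✓ 001101 010000✓ 010001✓ 010010✓ 010011✓ 010100✓ 010110✓ 011000✓ 011010✓ 011111✓ 100000✓ 100001✓ 100010✓ 100011✓ 101001✓ 101010✓ 101011✓ 101111✓ 110001✓ 110010✓ 110011✓ 110111✓ 111000✓ 111101✓ 111110✓ 111111✓
Round 1: -00010✓ -10001✓ -10010✓ -10011✓ -11000 -11111 0-0010✓ 0-1000 01-000✓ 01-010✓ 010-00✓ 010-10✓ 0100-0✓ 0100-1✓ 01000-✓ 01001-✓ 0101-0✓ 0110-0✓ 1-0001✓ 1-0010✓ 1-0011✓ 1-1111 10-001✓ 10-010✓ 10-011✓ 1000-0✓ 1000-1✓ 10000-✓ 10001-✓ 101-11 1010-1✓ 10101-✓ 11-111 110-11 1100-1✓ 11001-✓ 1111-1 11111-
Round 2: --0010 -100-1 -1001- 01-0-0 010--0 0100-- 1-00-1 1-001- 10-0-1 10-01- 1000--
PIs = {--0010, -100-1, -1001-, -11000, -11111, 0-1000, 001101, 01-0-0, 010--0, 0100--, 1-00-1, 1-001-, 1-1111, 10-0-1, 10-01-, 1000--, 101-11, 11-111, 110-11, 1111-1, 11111-}
Coverage chart:
  m2: --0010 ←essential
  m8: 0-1000 ←essential
  m13: 001101 ←essential
  m16: 01-0-0,010--0,0100--
  m17: -100-1,0100--
  m18: --0010,-1001-,01-0-0,010--0,0100--
  m19: -100-1,-1001-,0100--
  m20: 010--0 ←essential
  m22: 010--0 ←essential
  m24: -11000,0-1000,01-0-0
  m26: 01-0-0 ←essential
  m31: -11111 ←essential
  m32: 1000-- ←essential
  m33: 1-00-1,10-0-1,1000--
  m35: 1-00-1,1-001-,10-0-1,10-01-,1000--
  m41: 10-0-1 ←essential
  m42: 10-01- ←essential
  m43: 10-0-1,10-01-,101-11
  m47: 1-1111,101-11
  m49: -100-1,1-00-1
  m50: --0010,-1001-,1-001-
  m51: -100-1,-1001-,1-00-1,1-001-,110-11
  m55: 11-111,110-11
  m56: -11000 ←essential
  m61: 1111-1 ←essential
  m62: 11111- ←essential
  m63: -11111,1-1111,11-111,1111-1,11111-
Essential: --0010, -11000, -11111, 0-1000, 001101, 01-0-0, 010--0, 10-0-1, 10-01-, 1000--, 1111-1, 11111-
Petrick residual → -100-1, 1-1111, 11-111
Min cover (15 terms): c'd'ef' + bc'd'f + bcd'e'f' + bcdef + a'cd'e'f' + a'b'cde'f + a'bd'f' + a'bc'f' + acdef + ab'd'f + ab'd'e + ab'c'd' + abdef + abcdf + abcde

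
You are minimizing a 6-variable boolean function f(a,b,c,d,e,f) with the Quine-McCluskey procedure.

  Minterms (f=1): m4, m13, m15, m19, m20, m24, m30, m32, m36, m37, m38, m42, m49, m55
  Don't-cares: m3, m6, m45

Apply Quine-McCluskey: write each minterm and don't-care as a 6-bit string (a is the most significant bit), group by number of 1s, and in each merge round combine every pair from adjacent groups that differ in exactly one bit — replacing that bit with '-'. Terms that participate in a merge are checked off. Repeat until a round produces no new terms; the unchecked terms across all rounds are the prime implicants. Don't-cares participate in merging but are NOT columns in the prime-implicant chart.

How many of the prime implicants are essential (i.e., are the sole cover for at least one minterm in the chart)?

size-2^0 implicants → 000011(✓)  000100(✓)  000110(✓)  001101(✓)  001111(✓)  010011(✓)  010100(✓)  011000  011110  100000(✓)  100100(✓)  100101(✓)  100110(✓)  101010  101101(✓)  110001  110111
size-2^1 implicants → -00100(✓)  -00110(✓)  -01101  0-0011  0-0100  0001-0(✓)  0011-1  10-101  100-00  1001-0(✓)  10010-
size-2^2 implicants → -001-0
Unchecked terms (primes): -001-0, -01101, 0-0011, 0-0100, 0011-1, 011000, 011110, 10-101, 100-00, 10010-, 101010, 110001, 110111
Minterm coverage:
  m4 ⊆ -001-0,0-0100
  m13 ⊆ -01101,0011-1
  m15 ⊆ 0011-1 [E]
  m19 ⊆ 0-0011 [E]
  m20 ⊆ 0-0100 [E]
  m24 ⊆ 011000 [E]
  m30 ⊆ 011110 [E]
  m32 ⊆ 100-00 [E]
  m36 ⊆ -001-0,100-00,10010-
  m37 ⊆ 10-101,10010-
  m38 ⊆ -001-0 [E]
  m42 ⊆ 101010 [E]
  m49 ⊆ 110001 [E]
  m55 ⊆ 110111 [E]
E = {-001-0, 0-0011, 0-0100, 0011-1, 011000, 011110, 100-00, 101010, 110001, 110111}

10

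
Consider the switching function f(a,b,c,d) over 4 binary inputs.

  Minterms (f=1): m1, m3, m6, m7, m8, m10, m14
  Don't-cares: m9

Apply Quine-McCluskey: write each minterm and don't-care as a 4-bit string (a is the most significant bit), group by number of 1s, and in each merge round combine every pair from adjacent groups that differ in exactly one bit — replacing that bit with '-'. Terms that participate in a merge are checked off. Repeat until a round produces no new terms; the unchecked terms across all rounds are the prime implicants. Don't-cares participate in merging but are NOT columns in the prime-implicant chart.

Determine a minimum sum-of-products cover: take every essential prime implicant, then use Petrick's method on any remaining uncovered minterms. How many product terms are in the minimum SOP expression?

size-2^0 implicants → 0001(✓)  0011(✓)  0110(✓)  0111(✓)  1000(✓)  1001(✓)  1010(✓)  1110(✓)
size-2^1 implicants → -001  -110  0-11  00-1  011-  1-10  10-0  100-
Unchecked terms (primes): -001, -110, 0-11, 00-1, 011-, 1-10, 10-0, 100-
Minterm coverage:
  m1 ⊆ -001,00-1
  m3 ⊆ 0-11,00-1
  m6 ⊆ -110,011-
  m7 ⊆ 0-11,011-
  m8 ⊆ 10-0,100-
  m10 ⊆ 1-10,10-0
  m14 ⊆ -110,1-10
(no essential prime implicants)
Petrick residual → -001, -110, 0-11, 10-0
Cover = b'c'd + bcd' + a'cd + ab'd'  |cover|=4

4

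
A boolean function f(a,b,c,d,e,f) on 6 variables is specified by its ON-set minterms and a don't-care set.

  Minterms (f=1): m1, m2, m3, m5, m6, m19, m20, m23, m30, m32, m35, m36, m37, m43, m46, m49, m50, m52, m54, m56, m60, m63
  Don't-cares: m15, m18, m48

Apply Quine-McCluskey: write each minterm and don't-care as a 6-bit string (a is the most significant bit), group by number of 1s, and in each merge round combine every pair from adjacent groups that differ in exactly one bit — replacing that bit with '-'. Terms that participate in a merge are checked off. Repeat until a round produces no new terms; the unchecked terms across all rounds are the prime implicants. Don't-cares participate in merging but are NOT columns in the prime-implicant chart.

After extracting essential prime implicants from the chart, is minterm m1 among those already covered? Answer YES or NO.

NO

size-2^0 implicants → 000001(✓)  000010(✓)  000011(✓)  000101(✓)  000110(✓)  001111  010010(✓)  010011(✓)  010100(✓)  010111(✓)  011110  100000(✓)  100011(✓)  100100(✓)  100101(✓)  101011(✓)  101110  110000(✓)  110001(✓)  110010(✓)  110100(✓)  110110(✓)  111000(✓)  111100(✓)  111111
size-2^1 implicants → -00011  -00101  -10010  -10100  0-0010(✓)  0-0011(✓)  000-01  000-10  0000-1  00001-(✓)  010-11  01001-(✓)  1-0000(✓)  1-0100(✓)  10-011  100-00(✓)  10010-  11-000(✓)  11-100(✓)  110-00(✓)  110-10(✓)  1100-0(✓)  11000-  1101-0(✓)  111-00(✓)
size-2^2 implicants → 0-001-  1-0-00  11--00  110--0
Unchecked terms (primes): -00011, -00101, -10010, -10100, 0-001-, 000-01, 000-10, 0000-1, 001111, 010-11, 011110, 1-0-00, 10-011, 10010-, 101110, 11--00, 110--0, 11000-, 111111
Minterm coverage:
  m1 ⊆ 000-01,0000-1
  m2 ⊆ 0-001-,000-10
  m3 ⊆ -00011,0-001-,0000-1
  m5 ⊆ -00101,000-01
  m6 ⊆ 000-10 [E]
  m19 ⊆ 0-001-,010-11
  m20 ⊆ -10100 [E]
  m23 ⊆ 010-11 [E]
  m30 ⊆ 011110 [E]
  m32 ⊆ 1-0-00 [E]
  m35 ⊆ -00011,10-011
  m36 ⊆ 1-0-00,10010-
  m37 ⊆ -00101,10010-
  m43 ⊆ 10-011 [E]
  m46 ⊆ 101110 [E]
  m49 ⊆ 11000- [E]
  m50 ⊆ -10010,110--0
  m52 ⊆ -10100,1-0-00,11--00,110--0
  m54 ⊆ 110--0 [E]
  m56 ⊆ 11--00 [E]
  m60 ⊆ 11--00 [E]
  m63 ⊆ 111111 [E]
E = {-10100, 000-10, 010-11, 011110, 1-0-00, 10-011, 101110, 11--00, 110--0, 11000-, 111111}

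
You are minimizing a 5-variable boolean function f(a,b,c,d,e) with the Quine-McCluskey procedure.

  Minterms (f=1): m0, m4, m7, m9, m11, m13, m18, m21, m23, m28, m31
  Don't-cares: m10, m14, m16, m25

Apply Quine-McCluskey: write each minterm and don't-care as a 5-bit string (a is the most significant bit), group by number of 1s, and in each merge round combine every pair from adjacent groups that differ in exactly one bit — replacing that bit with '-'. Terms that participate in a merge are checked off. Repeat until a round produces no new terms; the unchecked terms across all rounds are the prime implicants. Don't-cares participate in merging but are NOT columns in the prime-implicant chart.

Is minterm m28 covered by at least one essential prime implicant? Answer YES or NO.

Round 0: 00000✓ 00100✓ 00111✓ 01001✓ 01010✓ 01011✓ 01101✓ 01110✓ 10000✓ 10010✓ 10101✓ 10111✓ 11001✓ 11100 11111✓
Round 1: -0000 -0111 -1001 00-00 01-01 01-10 010-1 0101- 1-111 100-0 101-1
PIs = {-0000, -0111, -1001, 00-00, 01-01, 01-10, 010-1, 0101-, 1-111, 100-0, 101-1, 11100}
Coverage chart:
  m0: -0000,00-00
  m4: 00-00 ←essential
  m7: -0111 ←essential
  m9: -1001,01-01,010-1
  m11: 010-1,0101-
  m13: 01-01 ←essential
  m18: 100-0 ←essential
  m21: 101-1 ←essential
  m23: -0111,1-111,101-1
  m28: 11100 ←essential
  m31: 1-111 ←essential
Essential: -0111, 00-00, 01-01, 1-111, 100-0, 101-1, 11100

YES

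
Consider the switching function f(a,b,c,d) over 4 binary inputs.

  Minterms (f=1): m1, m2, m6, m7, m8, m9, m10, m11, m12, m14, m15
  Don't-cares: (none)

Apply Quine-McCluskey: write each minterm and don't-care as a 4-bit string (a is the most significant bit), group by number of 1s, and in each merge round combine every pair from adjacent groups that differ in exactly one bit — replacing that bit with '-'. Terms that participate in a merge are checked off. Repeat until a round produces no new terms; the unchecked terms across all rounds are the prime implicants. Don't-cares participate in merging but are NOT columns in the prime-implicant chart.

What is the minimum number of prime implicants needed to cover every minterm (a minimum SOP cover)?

5

size-2^0 implicants → 0001(✓)  0010(✓)  0110(✓)  0111(✓)  1000(✓)  1001(✓)  1010(✓)  1011(✓)  1100(✓)  1110(✓)  1111(✓)
size-2^1 implicants → -001  -010(✓)  -110(✓)  -111(✓)  0-10(✓)  011-(✓)  1-00(✓)  1-10(✓)  1-11(✓)  10-0(✓)  10-1(✓)  100-(✓)  101-(✓)  11-0(✓)  111-(✓)
size-2^2 implicants → --10  -11-  1--0  1-1-  10--
Unchecked terms (primes): --10, -001, -11-, 1--0, 1-1-, 10--
Minterm coverage:
  m1 ⊆ -001 [E]
  m2 ⊆ --10 [E]
  m6 ⊆ --10,-11-
  m7 ⊆ -11- [E]
  m8 ⊆ 1--0,10--
  m9 ⊆ -001,10--
  m10 ⊆ --10,1--0,1-1-,10--
  m11 ⊆ 1-1-,10--
  m12 ⊆ 1--0 [E]
  m14 ⊆ --10,-11-,1--0,1-1-
  m15 ⊆ -11-,1-1-
E = {--10, -001, -11-, 1--0}
Petrick residual → 1-1-
Cover = cd' + b'c'd + bc + ad' + ac  |cover|=5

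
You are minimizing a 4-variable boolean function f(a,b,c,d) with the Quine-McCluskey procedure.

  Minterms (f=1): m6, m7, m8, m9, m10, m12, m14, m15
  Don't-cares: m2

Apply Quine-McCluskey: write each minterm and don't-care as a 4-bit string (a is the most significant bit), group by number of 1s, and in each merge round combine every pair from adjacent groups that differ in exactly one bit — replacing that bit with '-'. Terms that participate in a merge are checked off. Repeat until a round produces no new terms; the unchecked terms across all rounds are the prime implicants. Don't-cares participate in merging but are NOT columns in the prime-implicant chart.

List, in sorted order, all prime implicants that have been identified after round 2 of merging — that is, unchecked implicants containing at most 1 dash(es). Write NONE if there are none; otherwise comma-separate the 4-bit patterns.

100-

size-2^0 implicants → 0010(✓)  0110(✓)  0111(✓)  1000(✓)  1001(✓)  1010(✓)  1100(✓)  1110(✓)  1111(✓)
size-2^1 implicants → -010(✓)  -110(✓)  -111(✓)  0-10(✓)  011-(✓)  1-00(✓)  1-10(✓)  10-0(✓)  100-  11-0(✓)  111-(✓)
size-2^2 implicants → --10  -11-  1--0
Unchecked terms (primes): --10, -11-, 1--0, 100-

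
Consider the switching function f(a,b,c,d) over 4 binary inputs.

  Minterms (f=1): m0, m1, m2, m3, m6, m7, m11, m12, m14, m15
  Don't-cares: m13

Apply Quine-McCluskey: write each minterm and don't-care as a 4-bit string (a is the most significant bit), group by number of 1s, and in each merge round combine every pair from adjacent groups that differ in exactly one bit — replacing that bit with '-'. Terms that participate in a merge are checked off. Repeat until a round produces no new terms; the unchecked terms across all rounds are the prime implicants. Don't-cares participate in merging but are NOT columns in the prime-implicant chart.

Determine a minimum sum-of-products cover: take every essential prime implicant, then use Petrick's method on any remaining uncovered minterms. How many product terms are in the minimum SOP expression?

4

[col 0] 0000*, 0001*, 0010*, 0011*, 0110*, 0111*, 1011*, 1100*, 1101*, 1110*, 1111*
[col 1] -011*, -110*, -111*, 0-10*, 0-11*, 00-0*, 00-1*, 000-*, 001-*, 011-*, 1-11*, 11-0*, 11-1*, 110-*, 111-*
[col 2] --11, -11-, 0-1-, 00--, 11--
Prime implicants: --11, -11-, 0-1-, 00--, 11--
PI chart (minterm → PIs covering it):
  0 | 00--  (sole → essential)
  1 | 00--  (sole → essential)
  2 | 0-1-,00--
  3 | --11,0-1-,00--
  6 | -11-,0-1-
  7 | --11,-11-,0-1-
  11 | --11  (sole → essential)
  12 | 11--  (sole → essential)
  14 | -11-,11--
  15 | --11,-11-,11--
Essential prime implicants: --11, 00--, 11--
Petrick residual → -11-
Minimum SOP uses 4 PIs: cd + bc + a'b' + ab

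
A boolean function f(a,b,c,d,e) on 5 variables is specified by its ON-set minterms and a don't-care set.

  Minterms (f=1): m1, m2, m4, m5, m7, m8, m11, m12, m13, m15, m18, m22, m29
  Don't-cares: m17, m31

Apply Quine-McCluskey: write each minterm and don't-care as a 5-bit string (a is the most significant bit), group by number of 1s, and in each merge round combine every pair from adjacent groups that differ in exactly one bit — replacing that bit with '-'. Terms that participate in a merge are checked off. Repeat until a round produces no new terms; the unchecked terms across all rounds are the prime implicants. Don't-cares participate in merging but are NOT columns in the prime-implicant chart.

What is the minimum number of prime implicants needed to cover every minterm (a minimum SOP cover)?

8

Round 0: 00001✓ 00010✓ 00100✓ 00101✓ 00111✓ 01000✓ 01011✓ 01100✓ 01101✓ 01111✓ 10001✓ 10010✓ 10110✓ 11101✓ 11111✓
Round 1: -0001 -0010 -1101✓ -1111✓ 0-100✓ 0-101✓ 0-111✓ 00-01 001-1✓ 0010-✓ 01-00 01-11 011-1✓ 0110-✓ 10-10 111-1✓
Round 2: -11-1 0-1-1 0-10-
PIs = {-0001, -0010, -11-1, 0-1-1, 0-10-, 00-01, 01-00, 01-11, 10-10}
Coverage chart:
  m1: -0001,00-01
  m2: -0010 ←essential
  m4: 0-10- ←essential
  m5: 0-1-1,0-10-,00-01
  m7: 0-1-1 ←essential
  m8: 01-00 ←essential
  m11: 01-11 ←essential
  m12: 0-10-,01-00
  m13: -11-1,0-1-1,0-10-
  m15: -11-1,0-1-1,01-11
  m18: -0010,10-10
  m22: 10-10 ←essential
  m29: -11-1 ←essential
Essential: -0010, -11-1, 0-1-1, 0-10-, 01-00, 01-11, 10-10
Petrick residual → -0001
Min cover (8 terms): b'c'd'e + b'c'de' + bce + a'ce + a'cd' + a'bd'e' + a'bde + ab'de'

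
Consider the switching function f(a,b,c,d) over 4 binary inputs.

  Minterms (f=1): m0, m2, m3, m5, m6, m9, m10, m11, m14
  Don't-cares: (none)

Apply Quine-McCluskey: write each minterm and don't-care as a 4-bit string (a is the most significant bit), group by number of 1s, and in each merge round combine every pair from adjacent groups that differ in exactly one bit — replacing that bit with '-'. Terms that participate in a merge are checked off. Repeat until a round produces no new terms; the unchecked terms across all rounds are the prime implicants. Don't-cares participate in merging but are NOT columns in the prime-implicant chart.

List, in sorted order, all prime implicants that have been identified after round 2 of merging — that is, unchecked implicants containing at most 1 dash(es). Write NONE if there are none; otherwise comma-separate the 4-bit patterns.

[col 0] 0000*, 0010*, 0011*, 0101, 0110*, 1001*, 1010*, 1011*, 1110*
[col 1] -010*, -011*, -110*, 0-10*, 00-0, 001-*, 1-10*, 10-1, 101-*
[col 2] --10, -01-
Prime implicants: --10, -01-, 00-0, 0101, 10-1

00-0, 0101, 10-1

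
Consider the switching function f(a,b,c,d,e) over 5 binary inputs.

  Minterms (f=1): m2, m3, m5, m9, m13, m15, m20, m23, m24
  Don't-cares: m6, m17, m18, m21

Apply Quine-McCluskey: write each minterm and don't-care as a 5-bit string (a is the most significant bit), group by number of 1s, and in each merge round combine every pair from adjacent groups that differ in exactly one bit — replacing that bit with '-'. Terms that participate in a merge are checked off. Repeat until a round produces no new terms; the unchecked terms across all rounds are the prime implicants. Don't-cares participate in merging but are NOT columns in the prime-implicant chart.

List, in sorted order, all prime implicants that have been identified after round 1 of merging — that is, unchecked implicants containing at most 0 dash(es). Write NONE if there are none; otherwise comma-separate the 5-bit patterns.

11000

[col 0] 00010*, 00011*, 00101*, 00110*, 01001*, 01101*, 01111*, 10001*, 10010*, 10100*, 10101*, 10111*, 11000
[col 1] -0010, -0101, 0-101, 00-10, 0001-, 01-01, 011-1, 10-01, 101-1, 1010-
Prime implicants: -0010, -0101, 0-101, 00-10, 0001-, 01-01, 011-1, 10-01, 101-1, 1010-, 11000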